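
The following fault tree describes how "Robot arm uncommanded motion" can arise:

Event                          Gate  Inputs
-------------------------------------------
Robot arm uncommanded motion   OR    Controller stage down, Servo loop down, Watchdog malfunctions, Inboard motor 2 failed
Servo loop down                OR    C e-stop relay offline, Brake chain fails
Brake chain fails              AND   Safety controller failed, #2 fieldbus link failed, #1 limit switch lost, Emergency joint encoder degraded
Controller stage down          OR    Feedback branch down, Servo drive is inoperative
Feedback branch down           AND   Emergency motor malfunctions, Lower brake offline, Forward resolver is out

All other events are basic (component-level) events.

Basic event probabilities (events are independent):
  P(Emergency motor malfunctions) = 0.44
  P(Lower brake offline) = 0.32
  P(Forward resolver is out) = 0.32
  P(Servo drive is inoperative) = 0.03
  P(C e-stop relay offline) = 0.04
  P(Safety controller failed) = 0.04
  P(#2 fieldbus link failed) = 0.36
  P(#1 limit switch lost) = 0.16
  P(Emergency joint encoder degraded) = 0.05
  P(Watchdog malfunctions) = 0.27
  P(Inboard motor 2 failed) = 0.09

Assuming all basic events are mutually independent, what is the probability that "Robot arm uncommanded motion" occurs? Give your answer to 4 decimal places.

P(Feedback branch down) [AND] = 0.44 × 0.32 × 0.32 = 0.045056
P(Controller stage down) [OR] = 1 − (1−0.045056) × (1−0.03) = 0.073704
P(Brake chain fails) [AND] = 0.04 × 0.36 × 0.16 × 0.05 = 0.000115
P(Servo loop down) [OR] = 1 − (1−0.04) × (1−0.000115) = 0.040110
P(Robot arm uncommanded motion) [OR] = 1 − (1−0.073704) × (1−0.040110) × (1−0.27) × (1−0.09) = 0.409343
Rounded to 4 decimal places: P(Robot arm uncommanded motion) ≈ 0.4093.

0.4093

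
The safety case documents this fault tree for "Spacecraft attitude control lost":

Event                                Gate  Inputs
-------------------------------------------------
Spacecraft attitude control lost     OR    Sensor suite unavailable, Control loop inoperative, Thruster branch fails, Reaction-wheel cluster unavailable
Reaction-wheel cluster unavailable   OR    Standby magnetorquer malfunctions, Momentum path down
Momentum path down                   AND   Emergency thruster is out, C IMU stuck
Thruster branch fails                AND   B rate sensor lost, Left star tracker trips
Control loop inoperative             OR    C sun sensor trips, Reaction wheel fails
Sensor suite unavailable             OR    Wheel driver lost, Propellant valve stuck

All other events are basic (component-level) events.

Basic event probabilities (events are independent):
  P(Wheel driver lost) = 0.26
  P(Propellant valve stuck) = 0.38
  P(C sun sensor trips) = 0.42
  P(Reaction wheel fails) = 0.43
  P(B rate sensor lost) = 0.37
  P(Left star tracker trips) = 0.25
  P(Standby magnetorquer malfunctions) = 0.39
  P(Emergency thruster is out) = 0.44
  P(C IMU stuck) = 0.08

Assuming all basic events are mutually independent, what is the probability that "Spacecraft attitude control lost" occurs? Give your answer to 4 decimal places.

0.9190

P(Sensor suite unavailable) [OR] = 1 − (1−0.26) × (1−0.38) = 0.541200
P(Control loop inoperative) [OR] = 1 − (1−0.42) × (1−0.43) = 0.669400
P(Thruster branch fails) [AND] = 0.37 × 0.25 = 0.092500
P(Momentum path down) [AND] = 0.44 × 0.08 = 0.035200
P(Reaction-wheel cluster unavailable) [OR] = 1 − (1−0.39) × (1−0.035200) = 0.411472
P(Spacecraft attitude control lost) [OR] = 1 − (1−0.541200) × (1−0.669400) × (1−0.092500) × (1−0.411472) = 0.918990
Rounded to 4 decimal places: P(Spacecraft attitude control lost) ≈ 0.9190.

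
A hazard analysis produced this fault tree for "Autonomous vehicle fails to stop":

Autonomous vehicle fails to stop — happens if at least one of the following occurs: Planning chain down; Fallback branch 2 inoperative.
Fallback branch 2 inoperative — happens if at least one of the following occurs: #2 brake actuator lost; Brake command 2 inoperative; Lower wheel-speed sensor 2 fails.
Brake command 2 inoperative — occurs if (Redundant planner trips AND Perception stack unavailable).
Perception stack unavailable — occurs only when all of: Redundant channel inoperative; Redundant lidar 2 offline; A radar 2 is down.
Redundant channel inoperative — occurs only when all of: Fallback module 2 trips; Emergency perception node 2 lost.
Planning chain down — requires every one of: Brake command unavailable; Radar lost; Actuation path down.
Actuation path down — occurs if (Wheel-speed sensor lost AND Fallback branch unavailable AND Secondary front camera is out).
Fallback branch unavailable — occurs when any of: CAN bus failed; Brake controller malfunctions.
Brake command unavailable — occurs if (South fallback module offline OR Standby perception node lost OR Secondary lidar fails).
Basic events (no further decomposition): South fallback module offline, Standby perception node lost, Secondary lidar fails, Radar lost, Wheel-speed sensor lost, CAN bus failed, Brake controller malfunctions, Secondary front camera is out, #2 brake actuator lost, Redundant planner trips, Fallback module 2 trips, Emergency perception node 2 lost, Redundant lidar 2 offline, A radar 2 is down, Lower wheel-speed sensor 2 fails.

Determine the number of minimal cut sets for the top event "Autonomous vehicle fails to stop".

9

Brake command unavailable [OR]: union of children's cut sets → 3 cut set(s).
Fallback branch unavailable [OR]: union of children's cut sets → 2 cut set(s).
Actuation path down [AND]: one cut set from each child combined → 1 × 2 × 1 = 2 cut set(s).
Planning chain down [AND]: one cut set from each child combined → 3 × 1 × 2 = 6 cut set(s).
Redundant channel inoperative [AND]: one cut set from each child combined → 1 × 1 = 1 cut set(s).
Perception stack unavailable [AND]: one cut set from each child combined → 1 × 1 × 1 = 1 cut set(s).
Brake command 2 inoperative [AND]: one cut set from each child combined → 1 × 1 = 1 cut set(s).
Fallback branch 2 inoperative [OR]: union of children's cut sets → 3 cut set(s).
Autonomous vehicle fails to stop [OR]: union of children's cut sets → 9 cut set(s).
Minimal cut sets: {CAN bus failed, Radar lost, Secondary front camera is out, South fallback module offline, Wheel-speed sensor lost}; {Brake controller malfunctions, Radar lost, Secondary front camera is out, South fallback module offline, Wheel-speed sensor lost}; {CAN bus failed, Radar lost, Secondary front camera is out, Standby perception node lost, Wheel-speed sensor lost}; {Brake controller malfunctions, Radar lost, Secondary front camera is out, Standby perception node lost, Wheel-speed sensor lost}; {CAN bus failed, Radar lost, Secondary front camera is out, Secondary lidar fails, Wheel-speed sensor lost}; {Brake controller malfunctions, Radar lost, Secondary front camera is out, Secondary lidar fails, Wheel-speed sensor lost}; {#2 brake actuator lost}; {A radar 2 is down, Emergency perception node 2 lost, Fallback module 2 trips, Redundant lidar 2 offline, Redundant planner trips}; {Lower wheel-speed sensor 2 fails}.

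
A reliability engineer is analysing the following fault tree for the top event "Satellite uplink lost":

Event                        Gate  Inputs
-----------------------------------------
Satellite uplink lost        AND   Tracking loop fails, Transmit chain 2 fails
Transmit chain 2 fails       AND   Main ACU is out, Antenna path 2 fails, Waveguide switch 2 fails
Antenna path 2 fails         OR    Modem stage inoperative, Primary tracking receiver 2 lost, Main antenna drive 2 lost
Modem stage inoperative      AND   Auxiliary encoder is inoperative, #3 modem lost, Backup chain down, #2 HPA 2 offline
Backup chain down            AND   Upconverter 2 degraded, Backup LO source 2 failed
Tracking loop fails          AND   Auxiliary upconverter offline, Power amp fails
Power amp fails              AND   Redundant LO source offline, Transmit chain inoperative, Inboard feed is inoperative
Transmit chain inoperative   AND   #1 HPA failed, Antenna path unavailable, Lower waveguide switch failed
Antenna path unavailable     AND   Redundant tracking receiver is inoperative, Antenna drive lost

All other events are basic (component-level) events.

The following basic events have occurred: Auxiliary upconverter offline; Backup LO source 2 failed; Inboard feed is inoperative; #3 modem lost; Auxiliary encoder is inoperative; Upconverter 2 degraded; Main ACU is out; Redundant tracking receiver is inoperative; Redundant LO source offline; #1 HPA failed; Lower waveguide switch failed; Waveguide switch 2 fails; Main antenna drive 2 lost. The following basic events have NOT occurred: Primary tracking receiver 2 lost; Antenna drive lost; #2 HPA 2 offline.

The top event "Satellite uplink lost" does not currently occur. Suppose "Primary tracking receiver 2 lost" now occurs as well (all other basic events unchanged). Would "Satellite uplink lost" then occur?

Counterfactual: set "Primary tracking receiver 2 lost" to occurred.
Antenna path unavailable [AND]: Redundant tracking receiver is inoperative=occurs, Antenna drive lost=not → not all inputs occur → does not occur.
Transmit chain inoperative [AND]: #1 HPA failed=occurs, Antenna path unavailable=not, Lower waveguide switch failed=occurs → not all inputs occur → does not occur.
Power amp fails [AND]: Redundant LO source offline=occurs, Transmit chain inoperative=not, Inboard feed is inoperative=occurs → not all inputs occur → does not occur.
Tracking loop fails [AND]: Auxiliary upconverter offline=occurs, Power amp fails=not → not all inputs occur → does not occur.
Backup chain down [AND]: Upconverter 2 degraded=occurs, Backup LO source 2 failed=occurs → all inputs occur → occurs.
Modem stage inoperative [AND]: Auxiliary encoder is inoperative=occurs, #3 modem lost=occurs, Backup chain down=occurs, #2 HPA 2 offline=not → not all inputs occur → does not occur.
Antenna path 2 fails [OR]: Modem stage inoperative=not, Primary tracking receiver 2 lost=occurs, Main antenna drive 2 lost=occurs → at least one input occurs → occurs.
Transmit chain 2 fails [AND]: Main ACU is out=occurs, Antenna path 2 fails=occurs, Waveguide switch 2 fails=occurs → all inputs occur → occurs.
Satellite uplink lost [AND]: Tracking loop fails=not, Transmit chain 2 fails=occurs → not all inputs occur → does not occur.

No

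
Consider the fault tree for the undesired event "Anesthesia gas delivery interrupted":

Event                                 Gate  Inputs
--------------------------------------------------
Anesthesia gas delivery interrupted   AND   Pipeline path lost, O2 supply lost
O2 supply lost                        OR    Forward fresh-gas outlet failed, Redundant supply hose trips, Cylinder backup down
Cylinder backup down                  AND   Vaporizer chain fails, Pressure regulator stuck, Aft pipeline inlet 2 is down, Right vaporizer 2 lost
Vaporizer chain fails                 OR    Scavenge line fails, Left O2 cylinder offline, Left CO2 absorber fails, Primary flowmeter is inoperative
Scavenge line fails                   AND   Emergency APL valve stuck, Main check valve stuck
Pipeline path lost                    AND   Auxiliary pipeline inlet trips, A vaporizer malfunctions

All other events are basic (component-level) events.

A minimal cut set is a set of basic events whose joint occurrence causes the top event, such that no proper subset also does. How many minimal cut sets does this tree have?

Pipeline path lost [AND]: one cut set from each child combined → 1 × 1 = 1 cut set(s).
Scavenge line fails [AND]: one cut set from each child combined → 1 × 1 = 1 cut set(s).
Vaporizer chain fails [OR]: union of children's cut sets → 4 cut set(s).
Cylinder backup down [AND]: one cut set from each child combined → 4 × 1 × 1 × 1 = 4 cut set(s).
O2 supply lost [OR]: union of children's cut sets → 6 cut set(s).
Anesthesia gas delivery interrupted [AND]: one cut set from each child combined → 1 × 6 = 6 cut set(s).
Minimal cut sets: {A vaporizer malfunctions, Auxiliary pipeline inlet trips, Forward fresh-gas outlet failed}; {A vaporizer malfunctions, Auxiliary pipeline inlet trips, Redundant supply hose trips}; {A vaporizer malfunctions, Aft pipeline inlet 2 is down, Auxiliary pipeline inlet trips, Emergency APL valve stuck, Main check valve stuck, Pressure regulator stuck, Right vaporizer 2 lost}; {A vaporizer malfunctions, Aft pipeline inlet 2 is down, Auxiliary pipeline inlet trips, Left O2 cylinder offline, Pressure regulator stuck, Right vaporizer 2 lost}; {A vaporizer malfunctions, Aft pipeline inlet 2 is down, Auxiliary pipeline inlet trips, Left CO2 absorber fails, Pressure regulator stuck, Right vaporizer 2 lost}; {A vaporizer malfunctions, Aft pipeline inlet 2 is down, Auxiliary pipeline inlet trips, Pressure regulator stuck, Primary flowmeter is inoperative, Right vaporizer 2 lost}.

6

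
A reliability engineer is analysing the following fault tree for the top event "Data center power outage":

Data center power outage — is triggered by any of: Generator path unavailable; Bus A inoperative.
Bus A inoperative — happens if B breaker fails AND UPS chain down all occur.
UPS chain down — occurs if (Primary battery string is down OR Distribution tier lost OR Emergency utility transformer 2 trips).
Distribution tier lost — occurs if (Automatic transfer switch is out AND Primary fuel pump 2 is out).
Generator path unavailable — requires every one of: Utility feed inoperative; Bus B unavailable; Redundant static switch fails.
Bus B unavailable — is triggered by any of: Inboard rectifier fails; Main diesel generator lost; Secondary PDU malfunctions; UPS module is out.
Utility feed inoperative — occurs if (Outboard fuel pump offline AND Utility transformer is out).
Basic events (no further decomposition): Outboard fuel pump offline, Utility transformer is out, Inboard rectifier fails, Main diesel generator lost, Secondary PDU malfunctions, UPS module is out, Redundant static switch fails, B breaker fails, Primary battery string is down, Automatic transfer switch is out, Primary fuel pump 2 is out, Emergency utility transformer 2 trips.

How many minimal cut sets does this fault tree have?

Utility feed inoperative [AND]: one cut set from each child combined → 1 × 1 = 1 cut set(s).
Bus B unavailable [OR]: union of children's cut sets → 4 cut set(s).
Generator path unavailable [AND]: one cut set from each child combined → 1 × 4 × 1 = 4 cut set(s).
Distribution tier lost [AND]: one cut set from each child combined → 1 × 1 = 1 cut set(s).
UPS chain down [OR]: union of children's cut sets → 3 cut set(s).
Bus A inoperative [AND]: one cut set from each child combined → 1 × 3 = 3 cut set(s).
Data center power outage [OR]: union of children's cut sets → 7 cut set(s).
Minimal cut sets: {Inboard rectifier fails, Outboard fuel pump offline, Redundant static switch fails, Utility transformer is out}; {Main diesel generator lost, Outboard fuel pump offline, Redundant static switch fails, Utility transformer is out}; {Outboard fuel pump offline, Redundant static switch fails, Secondary PDU malfunctions, Utility transformer is out}; {Outboard fuel pump offline, Redundant static switch fails, UPS module is out, Utility transformer is out}; {B breaker fails, Primary battery string is down}; {Automatic transfer switch is out, B breaker fails, Primary fuel pump 2 is out}; {B breaker fails, Emergency utility transformer 2 trips}.

7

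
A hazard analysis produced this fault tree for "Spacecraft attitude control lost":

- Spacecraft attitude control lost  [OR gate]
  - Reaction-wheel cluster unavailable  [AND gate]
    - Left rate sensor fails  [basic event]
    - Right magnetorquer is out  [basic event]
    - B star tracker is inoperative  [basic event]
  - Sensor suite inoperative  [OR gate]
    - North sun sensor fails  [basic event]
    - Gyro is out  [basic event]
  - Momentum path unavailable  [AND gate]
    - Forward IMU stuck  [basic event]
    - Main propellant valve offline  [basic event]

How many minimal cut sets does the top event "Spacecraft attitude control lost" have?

4

Reaction-wheel cluster unavailable [AND]: one cut set from each child combined → 1 × 1 × 1 = 1 cut set(s).
Sensor suite inoperative [OR]: union of children's cut sets → 2 cut set(s).
Momentum path unavailable [AND]: one cut set from each child combined → 1 × 1 = 1 cut set(s).
Spacecraft attitude control lost [OR]: union of children's cut sets → 4 cut set(s).
Minimal cut sets: {B star tracker is inoperative, Left rate sensor fails, Right magnetorquer is out}; {North sun sensor fails}; {Gyro is out}; {Forward IMU stuck, Main propellant valve offline}.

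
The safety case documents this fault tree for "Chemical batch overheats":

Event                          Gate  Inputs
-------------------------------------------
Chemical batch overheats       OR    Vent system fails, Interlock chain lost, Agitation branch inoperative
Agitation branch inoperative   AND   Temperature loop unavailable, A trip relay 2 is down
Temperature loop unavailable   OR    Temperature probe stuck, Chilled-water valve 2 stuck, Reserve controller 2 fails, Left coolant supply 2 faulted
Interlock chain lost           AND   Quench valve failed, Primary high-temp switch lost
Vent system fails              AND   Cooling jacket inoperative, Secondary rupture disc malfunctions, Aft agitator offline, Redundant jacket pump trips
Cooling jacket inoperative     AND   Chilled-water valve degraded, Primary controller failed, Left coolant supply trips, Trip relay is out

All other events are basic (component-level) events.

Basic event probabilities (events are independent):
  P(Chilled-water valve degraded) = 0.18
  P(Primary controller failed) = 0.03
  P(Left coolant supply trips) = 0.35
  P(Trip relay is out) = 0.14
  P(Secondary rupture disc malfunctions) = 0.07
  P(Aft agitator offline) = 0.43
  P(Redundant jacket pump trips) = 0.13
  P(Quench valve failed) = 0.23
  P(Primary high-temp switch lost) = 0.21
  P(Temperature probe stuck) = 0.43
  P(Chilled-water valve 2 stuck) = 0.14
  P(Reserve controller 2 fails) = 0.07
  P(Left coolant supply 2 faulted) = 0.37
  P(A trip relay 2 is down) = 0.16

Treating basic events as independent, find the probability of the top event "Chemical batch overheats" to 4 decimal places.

P(Cooling jacket inoperative) [AND] = 0.18 × 0.03 × 0.35 × 0.14 = 0.000265
P(Vent system fails) [AND] = 0.000265 × 0.07 × 0.43 × 0.13 = 0.000001
P(Interlock chain lost) [AND] = 0.23 × 0.21 = 0.048300
P(Temperature loop unavailable) [OR] = 1 − (1−0.43) × (1−0.14) × (1−0.07) × (1−0.37) = 0.712792
P(Agitation branch inoperative) [AND] = 0.712792 × 0.16 = 0.114047
P(Chemical batch overheats) [OR] = 1 − (1−0.000001) × (1−0.048300) × (1−0.114047) = 0.156839
Rounded to 4 decimal places: P(Chemical batch overheats) ≈ 0.1568.

0.1568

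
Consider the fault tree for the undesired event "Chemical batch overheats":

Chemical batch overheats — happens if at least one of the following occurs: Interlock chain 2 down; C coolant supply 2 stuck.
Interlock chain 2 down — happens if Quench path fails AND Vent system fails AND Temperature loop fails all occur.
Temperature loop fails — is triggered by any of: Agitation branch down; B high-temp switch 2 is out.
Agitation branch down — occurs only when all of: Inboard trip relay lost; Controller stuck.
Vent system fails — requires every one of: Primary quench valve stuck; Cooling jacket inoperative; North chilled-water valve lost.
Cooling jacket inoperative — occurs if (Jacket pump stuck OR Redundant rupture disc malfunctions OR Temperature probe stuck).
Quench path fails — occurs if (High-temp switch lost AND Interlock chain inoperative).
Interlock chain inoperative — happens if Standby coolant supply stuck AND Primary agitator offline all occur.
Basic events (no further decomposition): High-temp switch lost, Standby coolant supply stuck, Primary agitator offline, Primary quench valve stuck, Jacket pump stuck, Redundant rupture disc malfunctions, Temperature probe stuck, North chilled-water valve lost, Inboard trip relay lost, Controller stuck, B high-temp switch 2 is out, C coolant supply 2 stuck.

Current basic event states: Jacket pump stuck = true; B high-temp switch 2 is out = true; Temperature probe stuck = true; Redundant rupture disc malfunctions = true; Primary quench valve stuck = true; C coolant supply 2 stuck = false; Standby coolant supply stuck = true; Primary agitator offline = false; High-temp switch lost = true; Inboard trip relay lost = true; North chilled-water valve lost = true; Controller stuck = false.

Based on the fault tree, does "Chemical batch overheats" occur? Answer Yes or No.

Interlock chain inoperative [AND]: Standby coolant supply stuck=occurs, Primary agitator offline=not → not all inputs occur → does not occur.
Quench path fails [AND]: High-temp switch lost=occurs, Interlock chain inoperative=not → not all inputs occur → does not occur.
Cooling jacket inoperative [OR]: Jacket pump stuck=occurs, Redundant rupture disc malfunctions=occurs, Temperature probe stuck=occurs → at least one input occurs → occurs.
Vent system fails [AND]: Primary quench valve stuck=occurs, Cooling jacket inoperative=occurs, North chilled-water valve lost=occurs → all inputs occur → occurs.
Agitation branch down [AND]: Inboard trip relay lost=occurs, Controller stuck=not → not all inputs occur → does not occur.
Temperature loop fails [OR]: Agitation branch down=not, B high-temp switch 2 is out=occurs → at least one input occurs → occurs.
Interlock chain 2 down [AND]: Quench path fails=not, Vent system fails=occurs, Temperature loop fails=occurs → not all inputs occur → does not occur.
Chemical batch overheats [OR]: Interlock chain 2 down=not, C coolant supply 2 stuck=not → no input occurs → does not occur.

No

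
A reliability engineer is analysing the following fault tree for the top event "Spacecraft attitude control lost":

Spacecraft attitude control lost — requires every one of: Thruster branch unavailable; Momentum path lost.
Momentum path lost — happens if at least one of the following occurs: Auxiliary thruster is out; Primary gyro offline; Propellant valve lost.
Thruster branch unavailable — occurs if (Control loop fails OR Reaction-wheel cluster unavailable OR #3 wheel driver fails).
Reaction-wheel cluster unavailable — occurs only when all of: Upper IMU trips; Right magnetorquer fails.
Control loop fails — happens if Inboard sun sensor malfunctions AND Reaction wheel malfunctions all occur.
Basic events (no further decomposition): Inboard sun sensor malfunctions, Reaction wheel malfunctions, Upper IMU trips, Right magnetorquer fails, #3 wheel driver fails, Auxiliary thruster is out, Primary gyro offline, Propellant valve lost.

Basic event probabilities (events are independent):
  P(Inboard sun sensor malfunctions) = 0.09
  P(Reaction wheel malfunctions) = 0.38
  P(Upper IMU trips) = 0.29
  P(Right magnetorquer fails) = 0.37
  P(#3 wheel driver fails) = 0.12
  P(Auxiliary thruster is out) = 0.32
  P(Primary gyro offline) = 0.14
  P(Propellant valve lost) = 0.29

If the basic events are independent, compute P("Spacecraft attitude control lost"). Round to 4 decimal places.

P(Control loop fails) [AND] = 0.09 × 0.38 = 0.034200
P(Reaction-wheel cluster unavailable) [AND] = 0.29 × 0.37 = 0.107300
P(Thruster branch unavailable) [OR] = 1 − (1−0.034200) × (1−0.107300) × (1−0.12) = 0.241291
P(Momentum path lost) [OR] = 1 − (1−0.32) × (1−0.14) × (1−0.29) = 0.584792
P(Spacecraft attitude control lost) [AND] = 0.241291 × 0.584792 = 0.141105
Rounded to 4 decimal places: P(Spacecraft attitude control lost) ≈ 0.1411.

0.1411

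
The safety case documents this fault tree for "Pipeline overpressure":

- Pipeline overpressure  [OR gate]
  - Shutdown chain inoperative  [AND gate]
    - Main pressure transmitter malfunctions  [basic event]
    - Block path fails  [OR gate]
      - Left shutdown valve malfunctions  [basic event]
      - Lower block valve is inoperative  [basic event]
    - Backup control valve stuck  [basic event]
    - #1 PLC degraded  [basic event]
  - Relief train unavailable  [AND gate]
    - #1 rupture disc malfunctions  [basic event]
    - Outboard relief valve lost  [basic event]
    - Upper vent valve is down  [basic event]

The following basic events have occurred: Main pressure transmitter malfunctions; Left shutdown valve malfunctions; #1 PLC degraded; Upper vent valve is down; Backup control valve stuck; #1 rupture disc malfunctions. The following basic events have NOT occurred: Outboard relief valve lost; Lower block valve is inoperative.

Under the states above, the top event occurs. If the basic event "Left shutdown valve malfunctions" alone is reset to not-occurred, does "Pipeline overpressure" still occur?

Counterfactual: set "Left shutdown valve malfunctions" to not occurred.
Block path fails [OR]: Left shutdown valve malfunctions=not, Lower block valve is inoperative=not → no input occurs → does not occur.
Shutdown chain inoperative [AND]: Main pressure transmitter malfunctions=occurs, Block path fails=not, Backup control valve stuck=occurs, #1 PLC degraded=occurs → not all inputs occur → does not occur.
Relief train unavailable [AND]: #1 rupture disc malfunctions=occurs, Outboard relief valve lost=not, Upper vent valve is down=occurs → not all inputs occur → does not occur.
Pipeline overpressure [OR]: Shutdown chain inoperative=not, Relief train unavailable=not → no input occurs → does not occur.

No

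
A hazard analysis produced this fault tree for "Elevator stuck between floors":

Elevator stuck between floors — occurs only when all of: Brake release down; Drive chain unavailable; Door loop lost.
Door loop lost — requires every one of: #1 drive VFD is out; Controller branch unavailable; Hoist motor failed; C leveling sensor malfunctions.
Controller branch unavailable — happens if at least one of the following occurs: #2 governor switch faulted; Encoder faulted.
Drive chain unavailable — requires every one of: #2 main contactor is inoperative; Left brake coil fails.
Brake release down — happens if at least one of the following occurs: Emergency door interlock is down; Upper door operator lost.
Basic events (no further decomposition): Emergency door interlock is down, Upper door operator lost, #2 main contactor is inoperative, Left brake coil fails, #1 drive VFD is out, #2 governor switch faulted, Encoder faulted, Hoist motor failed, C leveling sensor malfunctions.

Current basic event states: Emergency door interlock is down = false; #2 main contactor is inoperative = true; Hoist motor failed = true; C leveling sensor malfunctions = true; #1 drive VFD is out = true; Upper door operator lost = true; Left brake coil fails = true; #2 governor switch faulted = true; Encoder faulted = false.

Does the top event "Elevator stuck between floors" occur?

Brake release down [OR]: Emergency door interlock is down=not, Upper door operator lost=occurs → at least one input occurs → occurs.
Drive chain unavailable [AND]: #2 main contactor is inoperative=occurs, Left brake coil fails=occurs → all inputs occur → occurs.
Controller branch unavailable [OR]: #2 governor switch faulted=occurs, Encoder faulted=not → at least one input occurs → occurs.
Door loop lost [AND]: #1 drive VFD is out=occurs, Controller branch unavailable=occurs, Hoist motor failed=occurs, C leveling sensor malfunctions=occurs → all inputs occur → occurs.
Elevator stuck between floors [AND]: Brake release down=occurs, Drive chain unavailable=occurs, Door loop lost=occurs → all inputs occur → occurs.

Yes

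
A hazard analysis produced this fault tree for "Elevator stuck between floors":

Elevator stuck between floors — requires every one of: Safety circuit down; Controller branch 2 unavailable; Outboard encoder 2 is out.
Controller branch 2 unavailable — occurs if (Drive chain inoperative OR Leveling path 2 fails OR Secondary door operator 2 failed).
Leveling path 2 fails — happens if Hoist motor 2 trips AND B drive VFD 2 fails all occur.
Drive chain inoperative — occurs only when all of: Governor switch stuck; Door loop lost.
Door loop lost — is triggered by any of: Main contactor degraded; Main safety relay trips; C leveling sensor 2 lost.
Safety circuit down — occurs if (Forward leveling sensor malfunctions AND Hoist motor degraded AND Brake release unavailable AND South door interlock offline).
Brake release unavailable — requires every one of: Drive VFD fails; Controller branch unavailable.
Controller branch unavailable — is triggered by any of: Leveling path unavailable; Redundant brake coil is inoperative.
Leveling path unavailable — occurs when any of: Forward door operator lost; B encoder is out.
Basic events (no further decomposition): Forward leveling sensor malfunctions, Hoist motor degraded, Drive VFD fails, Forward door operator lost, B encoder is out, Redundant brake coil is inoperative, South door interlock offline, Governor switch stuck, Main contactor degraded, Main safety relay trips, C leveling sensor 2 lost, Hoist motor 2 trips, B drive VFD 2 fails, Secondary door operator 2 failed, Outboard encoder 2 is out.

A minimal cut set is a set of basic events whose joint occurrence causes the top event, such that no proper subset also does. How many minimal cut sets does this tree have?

Leveling path unavailable [OR]: union of children's cut sets → 2 cut set(s).
Controller branch unavailable [OR]: union of children's cut sets → 3 cut set(s).
Brake release unavailable [AND]: one cut set from each child combined → 1 × 3 = 3 cut set(s).
Safety circuit down [AND]: one cut set from each child combined → 1 × 1 × 3 × 1 = 3 cut set(s).
Door loop lost [OR]: union of children's cut sets → 3 cut set(s).
Drive chain inoperative [AND]: one cut set from each child combined → 1 × 3 = 3 cut set(s).
Leveling path 2 fails [AND]: one cut set from each child combined → 1 × 1 = 1 cut set(s).
Controller branch 2 unavailable [OR]: union of children's cut sets → 5 cut set(s).
Elevator stuck between floors [AND]: one cut set from each child combined → 3 × 5 × 1 = 15 cut set(s).

15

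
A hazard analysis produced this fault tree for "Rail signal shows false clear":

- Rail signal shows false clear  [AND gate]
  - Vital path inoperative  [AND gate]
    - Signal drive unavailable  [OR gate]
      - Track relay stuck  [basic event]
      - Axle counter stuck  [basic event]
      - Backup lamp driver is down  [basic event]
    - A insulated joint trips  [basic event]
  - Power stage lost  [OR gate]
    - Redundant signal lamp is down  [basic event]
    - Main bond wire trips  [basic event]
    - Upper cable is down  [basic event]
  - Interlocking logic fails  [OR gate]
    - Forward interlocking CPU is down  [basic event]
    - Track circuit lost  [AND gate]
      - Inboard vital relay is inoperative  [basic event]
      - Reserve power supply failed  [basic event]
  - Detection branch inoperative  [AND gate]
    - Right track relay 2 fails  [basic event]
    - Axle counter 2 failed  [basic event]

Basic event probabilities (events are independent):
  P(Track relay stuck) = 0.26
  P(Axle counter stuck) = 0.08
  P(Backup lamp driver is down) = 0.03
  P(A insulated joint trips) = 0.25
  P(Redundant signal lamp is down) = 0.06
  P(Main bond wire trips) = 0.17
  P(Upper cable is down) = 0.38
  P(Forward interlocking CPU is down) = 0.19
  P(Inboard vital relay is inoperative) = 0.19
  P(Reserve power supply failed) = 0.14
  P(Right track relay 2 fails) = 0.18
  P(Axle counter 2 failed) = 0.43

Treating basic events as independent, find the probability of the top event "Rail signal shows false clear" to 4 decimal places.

0.0007

P(Signal drive unavailable) [OR] = 1 − (1−0.26) × (1−0.08) × (1−0.03) = 0.339624
P(Vital path inoperative) [AND] = 0.339624 × 0.25 = 0.084906
P(Power stage lost) [OR] = 1 − (1−0.06) × (1−0.17) × (1−0.38) = 0.516276
P(Track circuit lost) [AND] = 0.19 × 0.14 = 0.026600
P(Interlocking logic fails) [OR] = 1 − (1−0.19) × (1−0.026600) = 0.211546
P(Detection branch inoperative) [AND] = 0.18 × 0.43 = 0.077400
P(Rail signal shows false clear) [AND] = 0.084906 × 0.516276 × 0.211546 × 0.077400 = 0.000718
Rounded to 4 decimal places: P(Rail signal shows false clear) ≈ 0.0007.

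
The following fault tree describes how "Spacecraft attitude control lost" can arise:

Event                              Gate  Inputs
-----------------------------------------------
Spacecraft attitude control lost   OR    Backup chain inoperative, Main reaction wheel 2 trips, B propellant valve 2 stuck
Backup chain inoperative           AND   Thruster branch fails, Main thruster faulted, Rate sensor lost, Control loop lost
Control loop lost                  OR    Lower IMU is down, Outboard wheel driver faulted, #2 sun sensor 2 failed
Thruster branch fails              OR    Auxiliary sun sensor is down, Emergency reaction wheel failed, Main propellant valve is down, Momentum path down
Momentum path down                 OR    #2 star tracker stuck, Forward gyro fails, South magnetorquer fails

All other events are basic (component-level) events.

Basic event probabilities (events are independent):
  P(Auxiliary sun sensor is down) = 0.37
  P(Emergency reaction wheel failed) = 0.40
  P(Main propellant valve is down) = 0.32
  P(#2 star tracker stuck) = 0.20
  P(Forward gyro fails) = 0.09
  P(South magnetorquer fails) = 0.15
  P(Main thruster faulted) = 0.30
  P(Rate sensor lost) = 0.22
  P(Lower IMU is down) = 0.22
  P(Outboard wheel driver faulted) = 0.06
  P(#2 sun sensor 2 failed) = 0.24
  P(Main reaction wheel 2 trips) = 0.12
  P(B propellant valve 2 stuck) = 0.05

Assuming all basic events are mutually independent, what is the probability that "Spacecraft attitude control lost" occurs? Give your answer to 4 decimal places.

P(Momentum path down) [OR] = 1 − (1−0.20) × (1−0.09) × (1−0.15) = 0.381200
P(Thruster branch fails) [OR] = 1 − (1−0.37) × (1−0.40) × (1−0.32) × (1−0.381200) = 0.840944
P(Control loop lost) [OR] = 1 − (1−0.22) × (1−0.06) × (1−0.24) = 0.442768
P(Backup chain inoperative) [AND] = 0.840944 × 0.30 × 0.22 × 0.442768 = 0.024575
P(Spacecraft attitude control lost) [OR] = 1 − (1−0.024575) × (1−0.12) × (1−0.05) = 0.184545
Rounded to 4 decimal places: P(Spacecraft attitude control lost) ≈ 0.1845.

0.1845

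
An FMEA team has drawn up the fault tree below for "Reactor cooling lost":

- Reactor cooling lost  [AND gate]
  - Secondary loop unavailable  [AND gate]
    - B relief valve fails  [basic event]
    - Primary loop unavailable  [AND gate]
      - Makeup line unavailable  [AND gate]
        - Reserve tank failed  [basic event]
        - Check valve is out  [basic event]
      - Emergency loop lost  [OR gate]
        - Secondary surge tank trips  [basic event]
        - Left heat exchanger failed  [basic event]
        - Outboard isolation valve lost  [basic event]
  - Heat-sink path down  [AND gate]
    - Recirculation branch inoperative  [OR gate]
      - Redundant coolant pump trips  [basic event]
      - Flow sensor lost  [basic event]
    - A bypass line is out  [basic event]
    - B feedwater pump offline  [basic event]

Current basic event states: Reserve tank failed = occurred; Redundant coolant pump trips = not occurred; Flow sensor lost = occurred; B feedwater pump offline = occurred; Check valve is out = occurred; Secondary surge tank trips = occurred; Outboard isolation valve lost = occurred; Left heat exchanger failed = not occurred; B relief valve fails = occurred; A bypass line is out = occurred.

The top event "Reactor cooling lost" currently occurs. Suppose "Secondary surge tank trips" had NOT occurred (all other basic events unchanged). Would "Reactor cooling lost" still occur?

Counterfactual: set "Secondary surge tank trips" to not occurred.
Makeup line unavailable [AND]: Reserve tank failed=occurs, Check valve is out=occurs → all inputs occur → occurs.
Emergency loop lost [OR]: Secondary surge tank trips=not, Left heat exchanger failed=not, Outboard isolation valve lost=occurs → at least one input occurs → occurs.
Primary loop unavailable [AND]: Makeup line unavailable=occurs, Emergency loop lost=occurs → all inputs occur → occurs.
Secondary loop unavailable [AND]: B relief valve fails=occurs, Primary loop unavailable=occurs → all inputs occur → occurs.
Recirculation branch inoperative [OR]: Redundant coolant pump trips=not, Flow sensor lost=occurs → at least one input occurs → occurs.
Heat-sink path down [AND]: Recirculation branch inoperative=occurs, A bypass line is out=occurs, B feedwater pump offline=occurs → all inputs occur → occurs.
Reactor cooling lost [AND]: Secondary loop unavailable=occurs, Heat-sink path down=occurs → all inputs occur → occurs.

Yes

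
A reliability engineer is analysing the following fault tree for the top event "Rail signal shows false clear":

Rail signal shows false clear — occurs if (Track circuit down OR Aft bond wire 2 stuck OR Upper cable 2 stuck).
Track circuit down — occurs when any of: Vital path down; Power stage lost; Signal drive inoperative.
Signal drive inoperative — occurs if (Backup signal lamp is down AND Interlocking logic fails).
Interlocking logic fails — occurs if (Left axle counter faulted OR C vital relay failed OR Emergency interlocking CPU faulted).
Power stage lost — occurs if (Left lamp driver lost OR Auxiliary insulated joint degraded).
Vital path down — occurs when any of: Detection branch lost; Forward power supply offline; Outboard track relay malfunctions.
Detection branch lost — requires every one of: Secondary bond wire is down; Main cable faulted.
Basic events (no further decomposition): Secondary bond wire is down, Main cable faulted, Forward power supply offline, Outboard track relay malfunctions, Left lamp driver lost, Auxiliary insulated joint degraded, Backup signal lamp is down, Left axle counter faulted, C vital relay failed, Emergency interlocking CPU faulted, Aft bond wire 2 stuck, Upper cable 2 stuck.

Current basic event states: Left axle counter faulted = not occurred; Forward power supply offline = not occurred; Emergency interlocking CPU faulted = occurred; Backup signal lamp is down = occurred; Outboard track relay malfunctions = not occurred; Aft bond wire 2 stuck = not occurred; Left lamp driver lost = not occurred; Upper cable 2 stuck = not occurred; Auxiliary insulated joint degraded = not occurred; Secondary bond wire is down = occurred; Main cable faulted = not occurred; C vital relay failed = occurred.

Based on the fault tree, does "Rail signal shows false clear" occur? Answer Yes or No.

Detection branch lost [AND]: Secondary bond wire is down=occurs, Main cable faulted=not → not all inputs occur → does not occur.
Vital path down [OR]: Detection branch lost=not, Forward power supply offline=not, Outboard track relay malfunctions=not → no input occurs → does not occur.
Power stage lost [OR]: Left lamp driver lost=not, Auxiliary insulated joint degraded=not → no input occurs → does not occur.
Interlocking logic fails [OR]: Left axle counter faulted=not, C vital relay failed=occurs, Emergency interlocking CPU faulted=occurs → at least one input occurs → occurs.
Signal drive inoperative [AND]: Backup signal lamp is down=occurs, Interlocking logic fails=occurs → all inputs occur → occurs.
Track circuit down [OR]: Vital path down=not, Power stage lost=not, Signal drive inoperative=occurs → at least one input occurs → occurs.
Rail signal shows false clear [OR]: Track circuit down=occurs, Aft bond wire 2 stuck=not, Upper cable 2 stuck=not → at least one input occurs → occurs.

Yes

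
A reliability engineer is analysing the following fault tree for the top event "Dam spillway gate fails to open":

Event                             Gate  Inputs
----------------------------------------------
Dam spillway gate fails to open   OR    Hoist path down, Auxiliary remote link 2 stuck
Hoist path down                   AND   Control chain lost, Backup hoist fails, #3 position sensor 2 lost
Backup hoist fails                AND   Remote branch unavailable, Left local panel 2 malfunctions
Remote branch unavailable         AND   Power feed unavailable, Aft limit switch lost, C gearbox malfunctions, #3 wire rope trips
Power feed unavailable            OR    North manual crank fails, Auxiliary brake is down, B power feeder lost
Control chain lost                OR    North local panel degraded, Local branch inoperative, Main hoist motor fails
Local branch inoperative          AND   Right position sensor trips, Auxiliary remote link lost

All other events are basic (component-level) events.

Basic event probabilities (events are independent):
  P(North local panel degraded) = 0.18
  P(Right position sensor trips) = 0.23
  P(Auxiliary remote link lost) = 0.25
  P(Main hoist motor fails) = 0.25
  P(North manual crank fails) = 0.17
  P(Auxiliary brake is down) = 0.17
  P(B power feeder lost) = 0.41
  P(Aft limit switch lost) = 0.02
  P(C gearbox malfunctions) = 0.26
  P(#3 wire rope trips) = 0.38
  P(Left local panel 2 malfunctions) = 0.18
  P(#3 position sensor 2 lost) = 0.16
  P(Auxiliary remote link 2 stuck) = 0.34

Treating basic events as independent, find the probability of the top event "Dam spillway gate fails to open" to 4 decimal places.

0.3400

P(Local branch inoperative) [AND] = 0.23 × 0.25 = 0.057500
P(Control chain lost) [OR] = 1 − (1−0.18) × (1−0.057500) × (1−0.25) = 0.420363
P(Power feed unavailable) [OR] = 1 − (1−0.17) × (1−0.17) × (1−0.41) = 0.593549
P(Remote branch unavailable) [AND] = 0.593549 × 0.02 × 0.26 × 0.38 = 0.001173
P(Backup hoist fails) [AND] = 0.001173 × 0.18 = 0.000211
P(Hoist path down) [AND] = 0.420363 × 0.000211 × 0.16 = 0.000014
P(Dam spillway gate fails to open) [OR] = 1 − (1−0.000014) × (1−0.34) = 0.340009
Rounded to 4 decimal places: P(Dam spillway gate fails to open) ≈ 0.3400.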